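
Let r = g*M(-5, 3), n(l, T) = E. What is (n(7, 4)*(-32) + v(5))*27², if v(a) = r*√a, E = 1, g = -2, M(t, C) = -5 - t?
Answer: -23328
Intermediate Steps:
n(l, T) = 1
r = 0 (r = -2*(-5 - 1*(-5)) = -2*(-5 + 5) = -2*0 = 0)
v(a) = 0 (v(a) = 0*√a = 0)
(n(7, 4)*(-32) + v(5))*27² = (1*(-32) + 0)*27² = (-32 + 0)*729 = -32*729 = -23328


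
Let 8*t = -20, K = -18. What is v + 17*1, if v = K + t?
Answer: -7/2 ≈ -3.5000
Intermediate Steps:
t = -5/2 (t = (⅛)*(-20) = -5/2 ≈ -2.5000)
v = -41/2 (v = -18 - 5/2 = -41/2 ≈ -20.500)
v + 17*1 = -41/2 + 17*1 = -41/2 + 17 = -7/2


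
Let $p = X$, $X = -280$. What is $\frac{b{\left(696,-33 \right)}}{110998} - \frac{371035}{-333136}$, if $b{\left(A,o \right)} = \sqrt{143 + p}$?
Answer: $\frac{371035}{333136} + \frac{i \sqrt{137}}{110998} \approx 1.1138 + 0.00010545 i$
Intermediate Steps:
$p = -280$
$b{\left(A,o \right)} = i \sqrt{137}$ ($b{\left(A,o \right)} = \sqrt{143 - 280} = \sqrt{-137} = i \sqrt{137}$)
$\frac{b{\left(696,-33 \right)}}{110998} - \frac{371035}{-333136} = \frac{i \sqrt{137}}{110998} - \frac{371035}{-333136} = i \sqrt{137} \cdot \frac{1}{110998} - - \frac{371035}{333136} = \frac{i \sqrt{137}}{110998} + \frac{371035}{333136} = \frac{371035}{333136} + \frac{i \sqrt{137}}{110998}$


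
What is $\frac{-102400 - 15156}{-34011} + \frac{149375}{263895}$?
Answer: $\frac{2406855583}{598355523} \approx 4.0225$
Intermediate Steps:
$\frac{-102400 - 15156}{-34011} + \frac{149375}{263895} = \left(-117556\right) \left(- \frac{1}{34011}\right) + 149375 \cdot \frac{1}{263895} = \frac{117556}{34011} + \frac{29875}{52779} = \frac{2406855583}{598355523}$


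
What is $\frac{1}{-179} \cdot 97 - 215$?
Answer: $- \frac{38582}{179} \approx -215.54$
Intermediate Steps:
$\frac{1}{-179} \cdot 97 - 215 = \left(- \frac{1}{179}\right) 97 - 215 = - \frac{97}{179} - 215 = - \frac{38582}{179}$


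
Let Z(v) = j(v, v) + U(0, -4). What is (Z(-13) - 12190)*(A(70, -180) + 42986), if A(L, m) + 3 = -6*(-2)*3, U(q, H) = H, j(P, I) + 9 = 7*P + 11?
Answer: -528402377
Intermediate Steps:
j(P, I) = 2 + 7*P (j(P, I) = -9 + (7*P + 11) = -9 + (11 + 7*P) = 2 + 7*P)
A(L, m) = 33 (A(L, m) = -3 - 6*(-2)*3 = -3 + 12*3 = -3 + 36 = 33)
Z(v) = -2 + 7*v (Z(v) = (2 + 7*v) - 4 = -2 + 7*v)
(Z(-13) - 12190)*(A(70, -180) + 42986) = ((-2 + 7*(-13)) - 12190)*(33 + 42986) = ((-2 - 91) - 12190)*43019 = (-93 - 12190)*43019 = -12283*43019 = -528402377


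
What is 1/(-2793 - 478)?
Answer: -1/3271 ≈ -0.00030572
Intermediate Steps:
1/(-2793 - 478) = 1/(-3271) = -1/3271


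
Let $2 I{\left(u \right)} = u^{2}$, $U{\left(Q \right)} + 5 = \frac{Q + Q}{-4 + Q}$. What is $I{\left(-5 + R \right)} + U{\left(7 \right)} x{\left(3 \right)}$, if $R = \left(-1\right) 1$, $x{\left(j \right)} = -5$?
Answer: $\frac{59}{3} \approx 19.667$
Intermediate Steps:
$R = -1$
$U{\left(Q \right)} = -5 + \frac{2 Q}{-4 + Q}$ ($U{\left(Q \right)} = -5 + \frac{Q + Q}{-4 + Q} = -5 + \frac{2 Q}{-4 + Q}$)
$I{\left(u \right)} = \frac{u^{2}}{2}$
$I{\left(-5 + R \right)} + U{\left(7 \right)} x{\left(3 \right)} = \frac{\left(-5 - 1\right)^{2}}{2} + \frac{20 - 21}{-4 + 7} \left(-5\right) = \frac{\left(-6\right)^{2}}{2} + \frac{20 - 21}{3} \left(-5\right) = \frac{1}{2} \cdot 36 + \frac{1}{3} \left(-1\right) \left(-5\right) = 18 - - \frac{5}{3} = 18 + \frac{5}{3} = \frac{59}{3}$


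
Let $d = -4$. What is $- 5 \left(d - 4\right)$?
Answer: $40$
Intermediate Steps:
$- 5 \left(d - 4\right) = - 5 \left(-4 - 4\right) = \left(-5\right) \left(-8\right) = 40$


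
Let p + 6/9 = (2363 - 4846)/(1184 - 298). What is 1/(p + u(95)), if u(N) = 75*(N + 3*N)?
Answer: 2658/75743779 ≈ 3.5092e-5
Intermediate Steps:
u(N) = 300*N (u(N) = 75*(4*N) = 300*N)
p = -9221/2658 (p = -⅔ + (2363 - 4846)/(1184 - 298) = -⅔ - 2483/886 = -9221/2658 ≈ -3.4692)
1/(p + u(95)) = 1/(-9221/2658 + 300*95) = 1/(-9221/2658 + 28500) = 1/(75743779/2658) = 2658/75743779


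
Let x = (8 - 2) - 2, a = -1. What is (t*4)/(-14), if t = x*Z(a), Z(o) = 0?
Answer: 0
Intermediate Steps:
x = 4 (x = 6 - 2 = 4)
t = 0 (t = 4*0 = 0)
(t*4)/(-14) = (0*4)/(-14) = 0*(-1/14) = 0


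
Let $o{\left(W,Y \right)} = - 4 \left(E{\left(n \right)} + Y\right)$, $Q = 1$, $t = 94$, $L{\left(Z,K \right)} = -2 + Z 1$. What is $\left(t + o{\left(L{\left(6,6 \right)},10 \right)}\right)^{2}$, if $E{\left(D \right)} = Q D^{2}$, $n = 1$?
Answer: $2500$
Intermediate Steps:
$L{\left(Z,K \right)} = -2 + Z$
$E{\left(D \right)} = D^{2}$ ($E{\left(D \right)} = 1 D^{2} = D^{2}$)
$o{\left(W,Y \right)} = -4 - 4 Y$ ($o{\left(W,Y \right)} = - 4 \left(1^{2} + Y\right) = - 4 \left(1 + Y\right) = -4 - 4 Y$)
$\left(t + o{\left(L{\left(6,6 \right)},10 \right)}\right)^{2} = \left(94 - 44\right)^{2} = 50^{2} = 2500$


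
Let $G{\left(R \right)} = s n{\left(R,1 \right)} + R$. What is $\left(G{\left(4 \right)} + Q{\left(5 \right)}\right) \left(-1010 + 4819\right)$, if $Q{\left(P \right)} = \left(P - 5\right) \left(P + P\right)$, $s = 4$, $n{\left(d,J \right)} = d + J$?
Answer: $91416$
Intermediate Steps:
$n{\left(d,J \right)} = J + d$
$G{\left(R \right)} = 4 + 5 R$ ($G{\left(R \right)} = 4 \left(1 + R\right) + R = \left(4 + 4 R\right) + R = 4 + 5 R$)
$Q{\left(P \right)} = 2 P \left(-5 + P\right)$ ($Q{\left(P \right)} = \left(-5 + P\right) 2 P = 2 P \left(-5 + P\right)$)
$\left(G{\left(4 \right)} + Q{\left(5 \right)}\right) \left(-1010 + 4819\right) = \left(\left(4 + 5 \cdot 4\right) + 2 \cdot 5 \left(-5 + 5\right)\right) \left(-1010 + 4819\right) = \left(\left(4 + 20\right) + 2 \cdot 5 \cdot 0\right) 3809 = \left(24 + 0\right) 3809 = 24 \cdot 3809 = 91416$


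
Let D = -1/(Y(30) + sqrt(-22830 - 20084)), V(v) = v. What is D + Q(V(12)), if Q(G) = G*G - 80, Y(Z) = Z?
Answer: 1402033/21907 + I*sqrt(42914)/43814 ≈ 63.999 + 0.0047281*I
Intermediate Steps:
Q(G) = -80 + G**2 (Q(G) = G**2 - 80 = -80 + G**2)
D = -1/(30 + I*sqrt(42914)) (D = -1/(30 + sqrt(-22830 - 20084)) = -1/(30 + sqrt(-42914)) = -1/(30 + I*sqrt(42914)) ≈ -0.00068471 + 0.0047281*I)
D + Q(V(12)) = (-15/21907 + I*sqrt(42914)/43814) + (-80 + 12**2) = (-15/21907 + I*sqrt(42914)/43814) + (-80 + 144) = (-15/21907 + I*sqrt(42914)/43814) + 64 = 1402033/21907 + I*sqrt(42914)/43814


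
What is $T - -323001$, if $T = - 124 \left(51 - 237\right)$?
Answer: $346065$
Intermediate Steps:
$T = 23064$ ($T = \left(-124\right) \left(-186\right) = 23064$)
$T - -323001 = 23064 - -323001 = 23064 + 323001 = 346065$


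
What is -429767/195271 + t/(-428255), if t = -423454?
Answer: -101361580551/83625782105 ≈ -1.2121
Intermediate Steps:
-429767/195271 + t/(-428255) = -429767/195271 - 423454/(-428255) = -429767*1/195271 - 423454*(-1/428255) = -429767/195271 + 423454/428255 = -101361580551/83625782105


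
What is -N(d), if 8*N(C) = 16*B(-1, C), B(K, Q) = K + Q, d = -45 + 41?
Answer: 10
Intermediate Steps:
d = -4
N(C) = -2 + 2*C (N(C) = (16*(-1 + C))/8 = (-16 + 16*C)/8 = -2 + 2*C)
-N(d) = -(-2 + 2*(-4)) = -(-2 - 8) = -1*(-10) = 10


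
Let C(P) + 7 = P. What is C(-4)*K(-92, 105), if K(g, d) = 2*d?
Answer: -2310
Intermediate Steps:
C(P) = -7 + P
C(-4)*K(-92, 105) = (-7 - 4)*(2*105) = -11*210 = -2310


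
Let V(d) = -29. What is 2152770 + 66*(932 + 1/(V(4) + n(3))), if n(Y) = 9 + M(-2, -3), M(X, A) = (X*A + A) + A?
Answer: 22142787/10 ≈ 2.2143e+6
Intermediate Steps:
M(X, A) = 2*A + A*X (M(X, A) = (A*X + A) + A = (A + A*X) + A = 2*A + A*X)
n(Y) = 9 (n(Y) = 9 - 3*(2 - 2) = 9 - 3*0 = 9 + 0 = 9)
2152770 + 66*(932 + 1/(V(4) + n(3))) = 2152770 + 66*(932 + 1/(-29 + 9)) = 2152770 + 66*(932 + 1/(-20)) = 2152770 + 66*(932 - 1/20) = 2152770 + 66*(18639/20) = 2152770 + 615087/10 = 22142787/10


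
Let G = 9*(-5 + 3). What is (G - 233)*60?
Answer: -15060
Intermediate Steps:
G = -18 (G = 9*(-2) = -18)
(G - 233)*60 = (-18 - 233)*60 = -251*60 = -15060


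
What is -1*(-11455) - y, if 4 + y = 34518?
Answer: -23059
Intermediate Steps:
y = 34514 (y = -4 + 34518 = 34514)
-1*(-11455) - y = -1*(-11455) - 1*34514 = 11455 - 34514 = -23059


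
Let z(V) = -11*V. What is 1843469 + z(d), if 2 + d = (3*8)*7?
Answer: 1841643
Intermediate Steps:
d = 166 (d = -2 + (3*8)*7 = -2 + 24*7 = -2 + 168 = 166)
1843469 + z(d) = 1843469 - 11*166 = 1843469 - 1826 = 1841643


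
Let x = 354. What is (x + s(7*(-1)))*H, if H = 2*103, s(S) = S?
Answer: 71482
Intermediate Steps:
H = 206
(x + s(7*(-1)))*H = (354 + 7*(-1))*206 = (354 - 7)*206 = 347*206 = 71482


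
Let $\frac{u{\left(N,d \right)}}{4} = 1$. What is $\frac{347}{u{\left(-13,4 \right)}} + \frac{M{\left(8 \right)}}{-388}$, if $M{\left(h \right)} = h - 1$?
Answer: $\frac{8413}{97} \approx 86.732$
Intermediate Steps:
$M{\left(h \right)} = -1 + h$
$u{\left(N,d \right)} = 4$ ($u{\left(N,d \right)} = 4 \cdot 1 = 4$)
$\frac{347}{u{\left(-13,4 \right)}} + \frac{M{\left(8 \right)}}{-388} = \frac{347}{4} + \frac{-1 + 8}{-388} = 347 \cdot \frac{1}{4} + 7 \left(- \frac{1}{388}\right) = \frac{347}{4} - \frac{7}{388} = \frac{8413}{97}$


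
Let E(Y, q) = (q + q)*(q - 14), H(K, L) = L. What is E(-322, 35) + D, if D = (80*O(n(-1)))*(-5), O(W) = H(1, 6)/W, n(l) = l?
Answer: 3870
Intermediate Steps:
E(Y, q) = 2*q*(-14 + q) (E(Y, q) = (2*q)*(-14 + q) = 2*q*(-14 + q))
O(W) = 6/W
D = 2400 (D = (80*(6/(-1)))*(-5) = (80*(6*(-1)))*(-5) = (80*(-6))*(-5) = -480*(-5) = 2400)
E(-322, 35) + D = 2*35*(-14 + 35) + 2400 = 2*35*21 + 2400 = 1470 + 2400 = 3870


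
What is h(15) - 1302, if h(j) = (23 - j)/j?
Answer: -19522/15 ≈ -1301.5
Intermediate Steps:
h(j) = (23 - j)/j
h(15) - 1302 = (23 - 1*15)/15 - 1302 = (23 - 15)/15 - 1302 = (1/15)*8 - 1302 = 8/15 - 1302 = -19522/15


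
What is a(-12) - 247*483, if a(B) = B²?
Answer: -119157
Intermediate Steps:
a(-12) - 247*483 = (-12)² - 247*483 = 144 - 119301 = -119157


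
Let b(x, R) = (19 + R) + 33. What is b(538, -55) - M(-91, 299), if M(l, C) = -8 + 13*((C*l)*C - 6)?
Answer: 105761466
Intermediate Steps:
b(x, R) = 52 + R
M(l, C) = -86 + 13*l*C² (M(l, C) = -8 + 13*(l*C² - 6) = -8 + 13*(-6 + l*C²) = -8 + (-78 + 13*l*C²) = -86 + 13*l*C²)
b(538, -55) - M(-91, 299) = (52 - 55) - (-86 + 13*(-91)*299²) = -3 - (-86 + 13*(-91)*89401) = -3 - (-86 - 105761383) = -3 - 1*(-105761469) = -3 + 105761469 = 105761466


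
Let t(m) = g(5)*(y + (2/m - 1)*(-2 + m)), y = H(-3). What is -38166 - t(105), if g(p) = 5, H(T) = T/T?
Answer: -790982/21 ≈ -37666.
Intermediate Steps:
H(T) = 1
y = 1
t(m) = 5 + 5*(-1 + 2/m)*(-2 + m) (t(m) = 5*(1 + (2/m - 1)*(-2 + m)) = 5*(1 + (-1 + 2/m)*(-2 + m)) = 5 + 5*(-1 + 2/m)*(-2 + m))
-38166 - t(105) = -38166 - (25 - 20/105 - 5*105) = -38166 - (25 - 20*1/105 - 525) = -38166 - (25 - 4/21 - 525) = -38166 - 1*(-10504/21) = -38166 + 10504/21 = -790982/21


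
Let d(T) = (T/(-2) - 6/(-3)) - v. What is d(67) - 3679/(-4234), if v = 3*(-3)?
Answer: -45793/2117 ≈ -21.631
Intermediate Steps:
v = -9
d(T) = 11 - T/2 (d(T) = (T/(-2) - 6/(-3)) - 1*(-9) = (T*(-½) - 6*(-⅓)) + 9 = (-T/2 + 2) + 9 = (2 - T/2) + 9 = 11 - T/2)
d(67) - 3679/(-4234) = (11 - ½*67) - 3679/(-4234) = (11 - 67/2) - 3679*(-1/4234) = -45/2 + 3679/4234 = -45793/2117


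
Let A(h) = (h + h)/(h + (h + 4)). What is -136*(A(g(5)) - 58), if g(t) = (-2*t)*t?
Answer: 23239/3 ≈ 7746.3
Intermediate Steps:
g(t) = -2*t²
A(h) = 2*h/(4 + 2*h) (A(h) = (2*h)/(h + (4 + h)) = (2*h)/(4 + 2*h) = 2*h/(4 + 2*h))
-136*(A(g(5)) - 58) = -136*((-2*5²)/(2 - 2*5²) - 58) = -136*((-2*25)/(2 - 2*25) - 58) = -136*(-50/(2 - 50) - 58) = -136*(-50/(-48) - 58) = -136*(-50*(-1/48) - 58) = -136*(25/24 - 58) = -136*(-1367/24) = 23239/3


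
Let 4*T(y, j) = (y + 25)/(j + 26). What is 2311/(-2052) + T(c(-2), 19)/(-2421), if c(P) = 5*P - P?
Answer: -2331302/2069955 ≈ -1.1263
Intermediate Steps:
c(P) = 4*P
T(y, j) = (25 + y)/(4*(26 + j)) (T(y, j) = ((y + 25)/(j + 26))/4 = ((25 + y)/(26 + j))/4 = (25 + y)/(4*(26 + j)))
2311/(-2052) + T(c(-2), 19)/(-2421) = 2311/(-2052) + ((25 + 4*(-2))/(4*(26 + 19)))/(-2421) = 2311*(-1/2052) + ((¼)*(25 - 8)/45)*(-1/2421) = -2311/2052 + ((¼)*(1/45)*17)*(-1/2421) = -2311/2052 + (17/180)*(-1/2421) = -2311/2052 - 17/435780 = -2331302/2069955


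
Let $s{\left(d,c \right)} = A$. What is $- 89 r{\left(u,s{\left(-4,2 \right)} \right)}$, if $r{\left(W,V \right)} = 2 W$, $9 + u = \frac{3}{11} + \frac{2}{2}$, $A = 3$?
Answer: $\frac{15130}{11} \approx 1375.5$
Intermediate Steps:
$s{\left(d,c \right)} = 3$
$u = - \frac{85}{11}$ ($u = -9 + \left(\frac{3}{11} + \frac{2}{2}\right) = -9 + \left(3 \cdot \frac{1}{11} + 2 \cdot \frac{1}{2}\right) = -9 + \left(\frac{3}{11} + 1\right) = -9 + \frac{14}{11} = - \frac{85}{11} \approx -7.7273$)
$- 89 r{\left(u,s{\left(-4,2 \right)} \right)} = - 89 \cdot 2 \left(- \frac{85}{11}\right) = \left(-89\right) \left(- \frac{170}{11}\right) = \frac{15130}{11}$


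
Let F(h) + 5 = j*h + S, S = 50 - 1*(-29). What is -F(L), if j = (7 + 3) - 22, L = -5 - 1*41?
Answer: -626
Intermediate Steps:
S = 79 (S = 50 + 29 = 79)
L = -46 (L = -5 - 41 = -46)
j = -12 (j = 10 - 22 = -12)
F(h) = 74 - 12*h (F(h) = -5 + (-12*h + 79) = -5 + (79 - 12*h) = 74 - 12*h)
-F(L) = -(74 - 12*(-46)) = -(74 + 552) = -1*626 = -626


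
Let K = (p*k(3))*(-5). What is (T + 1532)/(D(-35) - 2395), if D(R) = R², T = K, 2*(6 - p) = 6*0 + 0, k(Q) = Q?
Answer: -721/585 ≈ -1.2325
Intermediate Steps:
p = 6 (p = 6 - (6*0 + 0)/2 = 6 - (0 + 0)/2 = 6 - ½*0 = 6 + 0 = 6)
K = -90 (K = (6*3)*(-5) = 18*(-5) = -90)
T = -90
(T + 1532)/(D(-35) - 2395) = (-90 + 1532)/((-35)² - 2395) = 1442/(1225 - 2395) = 1442/(-1170) = 1442*(-1/1170) = -721/585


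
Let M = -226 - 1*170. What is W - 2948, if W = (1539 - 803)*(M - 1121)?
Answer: -1119460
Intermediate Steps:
M = -396 (M = -226 - 170 = -396)
W = -1116512 (W = (1539 - 803)*(-396 - 1121) = 736*(-1517) = -1116512)
W - 2948 = -1116512 - 2948 = -1119460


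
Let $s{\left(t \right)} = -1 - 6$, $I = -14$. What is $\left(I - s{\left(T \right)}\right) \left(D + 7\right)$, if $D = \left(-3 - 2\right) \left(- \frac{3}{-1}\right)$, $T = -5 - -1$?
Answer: $56$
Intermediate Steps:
$T = -4$ ($T = -5 + 1 = -4$)
$s{\left(t \right)} = -7$ ($s{\left(t \right)} = -1 - 6 = -7$)
$D = -15$ ($D = - 5 \left(\left(-3\right) \left(-1\right)\right) = \left(-5\right) 3 = -15$)
$\left(I - s{\left(T \right)}\right) \left(D + 7\right) = \left(-14 - -7\right) \left(-15 + 7\right) = \left(-14 + 7\right) \left(-8\right) = \left(-7\right) \left(-8\right) = 56$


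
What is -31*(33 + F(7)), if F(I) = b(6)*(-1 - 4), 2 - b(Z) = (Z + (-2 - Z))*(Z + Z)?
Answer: 3007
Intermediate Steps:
b(Z) = 2 + 4*Z (b(Z) = 2 - (Z + (-2 - Z))*(Z + Z) = 2 - (-2)*2*Z = 2 - (-4)*Z = 2 + 4*Z)
F(I) = -130 (F(I) = (2 + 4*6)*(-1 - 4) = (2 + 24)*(-5) = 26*(-5) = -130)
-31*(33 + F(7)) = -31*(33 - 130) = -31*(-97) = 3007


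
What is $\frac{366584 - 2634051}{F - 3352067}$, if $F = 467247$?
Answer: $\frac{2267467}{2884820} \approx 0.786$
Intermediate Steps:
$\frac{366584 - 2634051}{F - 3352067} = \frac{366584 - 2634051}{467247 - 3352067} = - \frac{2267467}{-2884820} = \left(-2267467\right) \left(- \frac{1}{2884820}\right) = \frac{2267467}{2884820}$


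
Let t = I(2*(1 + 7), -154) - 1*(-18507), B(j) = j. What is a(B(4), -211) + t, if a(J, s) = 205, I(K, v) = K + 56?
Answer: 18784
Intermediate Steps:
I(K, v) = 56 + K
t = 18579 (t = (56 + 2*(1 + 7)) - 1*(-18507) = (56 + 2*8) + 18507 = (56 + 16) + 18507 = 72 + 18507 = 18579)
a(B(4), -211) + t = 205 + 18579 = 18784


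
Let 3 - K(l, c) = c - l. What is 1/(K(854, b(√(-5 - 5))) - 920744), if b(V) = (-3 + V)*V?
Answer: -I/(3*√10 + 919877*I) ≈ -1.0871e-6 - 1.1211e-11*I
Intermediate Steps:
b(V) = V*(-3 + V)
K(l, c) = 3 + l - c (K(l, c) = 3 - (c - l) = 3 + (l - c) = 3 + l - c)
1/(K(854, b(√(-5 - 5))) - 920744) = 1/((3 + 854 - √(-5 - 5)*(-3 + √(-5 - 5))) - 920744) = 1/((3 + 854 - √(-10)*(-3 + √(-10))) - 920744) = 1/((3 + 854 - I*√10*(-3 + I*√10)) - 920744) = 1/((857 - I*√10*(-3 + I*√10)) - 920744) = 1/(-919887 - I*√10*(-3 + I*√10))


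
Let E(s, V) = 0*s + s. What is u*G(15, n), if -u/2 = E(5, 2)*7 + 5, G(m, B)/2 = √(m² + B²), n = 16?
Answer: -160*√481 ≈ -3509.1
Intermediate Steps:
E(s, V) = s (E(s, V) = 0 + s = s)
G(m, B) = 2*√(B² + m²) (G(m, B) = 2*√(m² + B²) = 2*√(B² + m²))
u = -80 (u = -2*(5*7 + 5) = -2*(35 + 5) = -2*40 = -80)
u*G(15, n) = -160*√(16² + 15²) = -160*√(256 + 225) = -160*√481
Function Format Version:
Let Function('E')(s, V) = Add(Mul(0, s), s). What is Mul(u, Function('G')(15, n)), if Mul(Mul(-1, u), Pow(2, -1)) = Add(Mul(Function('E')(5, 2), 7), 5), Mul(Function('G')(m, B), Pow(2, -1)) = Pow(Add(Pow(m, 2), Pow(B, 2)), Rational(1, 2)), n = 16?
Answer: Mul(-160, Pow(481, Rational(1, 2))) ≈ -3509.1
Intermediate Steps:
Function('E')(s, V) = s (Function('E')(s, V) = Add(0, s) = s)
Function('G')(m, B) = Mul(2, Pow(Add(Pow(B, 2), Pow(m, 2)), Rational(1, 2))) (Function('G')(m, B) = Mul(2, Pow(Add(Pow(m, 2), Pow(B, 2)), Rational(1, 2))) = Mul(2, Pow(Add(Pow(B, 2), Pow(m, 2)), Rational(1, 2))))
u = -80 (u = Mul(-2, Add(Mul(5, 7), 5)) = Mul(-2, Add(35, 5)) = Mul(-2, 40) = -80)
Mul(u, Function('G')(15, n)) = Mul(-80, Mul(2, Pow(Add(Pow(16, 2), Pow(15, 2)), Rational(1, 2)))) = Mul(-80, Mul(2, Pow(Add(256, 225), Rational(1, 2)))) = Mul(-80, Mul(2, Pow(481, Rational(1, 2)))) = Mul(-160, Pow(481, Rational(1, 2)))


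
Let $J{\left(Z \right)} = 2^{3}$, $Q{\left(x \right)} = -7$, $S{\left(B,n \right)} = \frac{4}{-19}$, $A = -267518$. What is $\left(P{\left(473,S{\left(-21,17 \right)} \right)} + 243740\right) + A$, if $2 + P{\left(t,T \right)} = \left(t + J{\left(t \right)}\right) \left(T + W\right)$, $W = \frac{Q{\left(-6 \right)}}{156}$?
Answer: $- \frac{5449849}{228} \approx -23903.0$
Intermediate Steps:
$S{\left(B,n \right)} = - \frac{4}{19}$ ($S{\left(B,n \right)} = 4 \left(- \frac{1}{19}\right) = - \frac{4}{19}$)
$J{\left(Z \right)} = 8$
$W = - \frac{7}{156} \approx -0.044872$
$P{\left(t,T \right)} = -2 + \left(8 + t\right) \left(- \frac{7}{156} + T\right)$ ($P{\left(t,T \right)} = -2 + \left(t + 8\right) \left(T - \frac{7}{156}\right) = -2 + \left(8 + t\right) \left(- \frac{7}{156} + T\right)$)
$\left(P{\left(473,S{\left(-21,17 \right)} \right)} + 243740\right) + A = \left(\left(- \frac{92}{39} + 8 \left(- \frac{4}{19}\right) - \frac{3311}{156} - \frac{1892}{19}\right) + 243740\right) - 267518 = \left(\left(- \frac{92}{39} - \frac{32}{19} - \frac{3311}{156} - \frac{1892}{19}\right) + 243740\right) - 267518 = \left(- \frac{28465}{228} + 243740\right) - 267518 = \frac{55544255}{228} - 267518 = - \frac{5449849}{228}$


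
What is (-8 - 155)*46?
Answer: -7498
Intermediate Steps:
(-8 - 155)*46 = -163*46 = -7498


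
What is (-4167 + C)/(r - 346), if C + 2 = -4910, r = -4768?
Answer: 9079/5114 ≈ 1.7753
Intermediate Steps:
C = -4912 (C = -2 - 4910 = -4912)
(-4167 + C)/(r - 346) = (-4167 - 4912)/(-4768 - 346) = -9079/(-5114) = -9079*(-1/5114) = 9079/5114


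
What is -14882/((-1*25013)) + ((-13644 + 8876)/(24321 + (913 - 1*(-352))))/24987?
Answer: 4757101008470/7995622837983 ≈ 0.59496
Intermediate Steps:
-14882/((-1*25013)) + ((-13644 + 8876)/(24321 + (913 - 1*(-352))))/24987 = -14882/(-25013) - 4768/(24321 + (913 + 352))*(1/24987) = -14882*(-1/25013) - 4768/(24321 + 1265)*(1/24987) = 14882/25013 - 4768/25586*(1/24987) = 14882/25013 - 4768*1/25586*(1/24987) = 14882/25013 - 2384/12793*1/24987 = 14882/25013 - 2384/319658691 = 4757101008470/7995622837983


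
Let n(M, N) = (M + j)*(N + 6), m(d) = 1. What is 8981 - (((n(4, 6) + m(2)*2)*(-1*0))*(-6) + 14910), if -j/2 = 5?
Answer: -5929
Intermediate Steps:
j = -10 (j = -2*5 = -10)
n(M, N) = (-10 + M)*(6 + N) (n(M, N) = (M - 10)*(N + 6) = (-10 + M)*(6 + N))
8981 - (((n(4, 6) + m(2)*2)*(-1*0))*(-6) + 14910) = 8981 - ((((-60 - 10*6 + 6*4 + 4*6) + 1*2)*(-1*0))*(-6) + 14910) = 8981 - ((((-60 - 60 + 24 + 24) + 2)*0)*(-6) + 14910) = 8981 - (((-72 + 2)*0)*(-6) + 14910) = 8981 - (-70*0*(-6) + 14910) = 8981 - (0*(-6) + 14910) = 8981 - (0 + 14910) = 8981 - 1*14910 = 8981 - 14910 = -5929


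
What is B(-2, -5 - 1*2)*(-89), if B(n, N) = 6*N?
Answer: 3738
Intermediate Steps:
B(-2, -5 - 1*2)*(-89) = (6*(-5 - 1*2))*(-89) = (6*(-5 - 2))*(-89) = (6*(-7))*(-89) = -42*(-89) = 3738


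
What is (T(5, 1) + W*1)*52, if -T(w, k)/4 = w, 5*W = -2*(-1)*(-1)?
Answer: -5304/5 ≈ -1060.8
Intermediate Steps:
W = -2/5 (W = (-2*(-1)*(-1))/5 = (2*(-1))/5 = (1/5)*(-2) = -2/5 ≈ -0.40000)
T(w, k) = -4*w
(T(5, 1) + W*1)*52 = (-4*5 - 2/5*1)*52 = (-20 - 2/5)*52 = -102/5*52 = -5304/5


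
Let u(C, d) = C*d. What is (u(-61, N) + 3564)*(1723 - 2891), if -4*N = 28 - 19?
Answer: -4323060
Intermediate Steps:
N = -9/4 (N = -(28 - 19)/4 = -¼*9 = -9/4 ≈ -2.2500)
(u(-61, N) + 3564)*(1723 - 2891) = (-61*(-9/4) + 3564)*(1723 - 2891) = (549/4 + 3564)*(-1168) = (14805/4)*(-1168) = -4323060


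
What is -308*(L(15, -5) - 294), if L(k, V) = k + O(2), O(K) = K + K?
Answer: 84700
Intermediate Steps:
O(K) = 2*K
L(k, V) = 4 + k (L(k, V) = k + 2*2 = k + 4 = 4 + k)
-308*(L(15, -5) - 294) = -308*((4 + 15) - 294) = -308*(19 - 294) = -308*(-275) = 84700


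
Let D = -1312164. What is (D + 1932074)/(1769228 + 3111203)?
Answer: 619910/4880431 ≈ 0.12702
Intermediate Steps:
(D + 1932074)/(1769228 + 3111203) = (-1312164 + 1932074)/(1769228 + 3111203) = 619910/4880431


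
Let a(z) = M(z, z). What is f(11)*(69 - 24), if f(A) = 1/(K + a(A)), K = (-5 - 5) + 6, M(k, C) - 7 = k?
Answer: 45/14 ≈ 3.2143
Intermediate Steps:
M(k, C) = 7 + k
a(z) = 7 + z
K = -4 (K = -10 + 6 = -4)
f(A) = 1/(3 + A) (f(A) = 1/(-4 + (7 + A)) = 1/(3 + A))
f(11)*(69 - 24) = (69 - 24)/(3 + 11) = 45/14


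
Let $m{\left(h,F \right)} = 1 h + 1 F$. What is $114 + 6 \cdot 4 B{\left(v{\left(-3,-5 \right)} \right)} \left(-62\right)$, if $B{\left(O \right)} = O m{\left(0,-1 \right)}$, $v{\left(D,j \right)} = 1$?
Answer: $1602$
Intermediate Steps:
$m{\left(h,F \right)} = F + h$ ($m{\left(h,F \right)} = h + F = F + h$)
$B{\left(O \right)} = - O$ ($B{\left(O \right)} = O \left(-1 + 0\right) = O \left(-1\right) = - O$)
$114 + 6 \cdot 4 B{\left(v{\left(-3,-5 \right)} \right)} \left(-62\right) = 114 + 6 \cdot 4 \left(\left(-1\right) 1\right) \left(-62\right) = 114 + 24 \left(-1\right) \left(-62\right) = 114 - -1488 = 114 + 1488 = 1602$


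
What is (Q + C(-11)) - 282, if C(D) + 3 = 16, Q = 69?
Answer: -200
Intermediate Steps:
C(D) = 13 (C(D) = -3 + 16 = 13)
(Q + C(-11)) - 282 = (69 + 13) - 282 = 82 - 282 = -200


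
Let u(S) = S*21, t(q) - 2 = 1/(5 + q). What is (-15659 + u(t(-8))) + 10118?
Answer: -5506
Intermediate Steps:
t(q) = 2 + 1/(5 + q)
u(S) = 21*S
(-15659 + u(t(-8))) + 10118 = (-15659 + 21*((11 + 2*(-8))/(5 - 8))) + 10118 = (-15659 + 21*((11 - 16)/(-3))) + 10118 = (-15659 + 21*(-⅓*(-5))) + 10118 = (-15659 + 21*(5/3)) + 10118 = (-15659 + 35) + 10118 = -15624 + 10118 = -5506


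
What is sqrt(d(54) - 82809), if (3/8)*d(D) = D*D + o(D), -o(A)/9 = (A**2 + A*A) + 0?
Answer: 3*I*sqrt(23889) ≈ 463.68*I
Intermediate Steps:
o(A) = -18*A**2 (o(A) = -9*((A**2 + A*A) + 0) = -9*((A**2 + A**2) + 0) = -9*(2*A**2 + 0) = -18*A**2)
d(D) = -136*D**2/3 (d(D) = 8*(D*D - 18*D**2)/3 = 8*(D**2 - 18*D**2)/3 = 8*(-17*D**2)/3 = -136*D**2/3)
sqrt(d(54) - 82809) = sqrt(-136/3*54**2 - 82809) = sqrt(-136/3*2916 - 82809) = sqrt(-132192 - 82809) = sqrt(-215001) = 3*I*sqrt(23889)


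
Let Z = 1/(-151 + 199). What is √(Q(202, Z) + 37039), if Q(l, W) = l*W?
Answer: √5334222/12 ≈ 192.47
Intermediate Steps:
Z = 1/48 ≈ 0.020833
Q(l, W) = W*l
√(Q(202, Z) + 37039) = √((1/48)*202 + 37039) = √(101/24 + 37039) = √(889037/24) = √5334222/12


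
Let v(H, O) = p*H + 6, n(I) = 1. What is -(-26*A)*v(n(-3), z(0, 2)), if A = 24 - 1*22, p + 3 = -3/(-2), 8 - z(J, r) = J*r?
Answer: 234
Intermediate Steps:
z(J, r) = 8 - J*r
p = -3/2 (p = -3 - 3/(-2) = -3 - 3*(-½) = -3 + 3/2 = -3/2 ≈ -1.5000)
A = 2 (A = 24 - 22 = 2)
v(H, O) = 6 - 3*H/2 (v(H, O) = -3*H/2 + 6 = 6 - 3*H/2)
-(-26*A)*v(n(-3), z(0, 2)) = -(-26*2)*(6 - 3/2*1) = -(-52)*(6 - 3/2) = -(-52)*9/2 = -1*(-234) = 234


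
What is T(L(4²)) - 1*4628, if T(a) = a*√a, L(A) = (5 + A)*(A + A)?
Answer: -4628 + 2688*√42 ≈ 12792.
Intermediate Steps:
L(A) = 2*A*(5 + A) (L(A) = (5 + A)*(2*A) = 2*A*(5 + A))
T(a) = a^(3/2)
T(L(4²)) - 1*4628 = (2*4²*(5 + 4²))^(3/2) - 1*4628 = (2*16*(5 + 16))^(3/2) - 4628 = (2*16*21)^(3/2) - 4628 = 672^(3/2) - 4628 = 2688*√42 - 4628 = -4628 + 2688*√42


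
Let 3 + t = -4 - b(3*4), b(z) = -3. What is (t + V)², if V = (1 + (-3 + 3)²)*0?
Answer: 16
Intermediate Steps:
t = -4 (t = -3 + (-4 - 1*(-3)) = -3 + (-4 + 3) = -3 - 1 = -4)
V = 0 (V = (1 + 0²)*0 = (1 + 0)*0 = 1*0 = 0)
(t + V)² = (-4 + 0)² = (-4)² = 16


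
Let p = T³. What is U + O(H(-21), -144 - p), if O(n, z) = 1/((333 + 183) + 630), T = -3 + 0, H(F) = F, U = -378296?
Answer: -433527215/1146 ≈ -3.7830e+5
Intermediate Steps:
T = -3
p = -27 (p = (-3)³ = -27)
O(n, z) = 1/1146 (O(n, z) = 1/(516 + 630) = 1/1146)
U + O(H(-21), -144 - p) = -378296 + 1/1146 = -433527215/1146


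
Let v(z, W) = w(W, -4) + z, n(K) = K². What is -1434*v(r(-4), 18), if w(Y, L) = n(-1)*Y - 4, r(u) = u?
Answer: -14340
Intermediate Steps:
w(Y, L) = -4 + Y (w(Y, L) = (-1)²*Y - 4 = 1*Y - 4 = Y - 4 = -4 + Y)
v(z, W) = -4 + W + z (v(z, W) = (-4 + W) + z = -4 + W + z)
-1434*v(r(-4), 18) = -1434*(-4 + 18 - 4) = -1434*10 = -14340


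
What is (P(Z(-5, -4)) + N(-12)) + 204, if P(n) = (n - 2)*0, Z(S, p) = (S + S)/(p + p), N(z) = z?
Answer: 192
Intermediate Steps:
Z(S, p) = S/p (Z(S, p) = (2*S)/((2*p)) = (2*S)*(1/(2*p)) = S/p)
P(n) = 0 (P(n) = (-2 + n)*0 = 0)
(P(Z(-5, -4)) + N(-12)) + 204 = (0 - 12) + 204 = -12 + 204 = 192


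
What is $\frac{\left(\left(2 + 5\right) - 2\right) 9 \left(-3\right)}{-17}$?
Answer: $\frac{135}{17} \approx 7.9412$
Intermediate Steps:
$\frac{\left(\left(2 + 5\right) - 2\right) 9 \left(-3\right)}{-17} = \left(7 - 2\right) 9 \left(-3\right) \left(- \frac{1}{17}\right) = 5 \cdot 9 \left(-3\right) \left(- \frac{1}{17}\right) = 45 \left(-3\right) \left(- \frac{1}{17}\right) = \left(-135\right) \left(- \frac{1}{17}\right) = \frac{135}{17}$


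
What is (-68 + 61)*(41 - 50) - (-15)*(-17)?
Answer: -192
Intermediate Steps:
(-68 + 61)*(41 - 50) - (-15)*(-17) = -7*(-9) - 15*17 = 63 - 255 = -192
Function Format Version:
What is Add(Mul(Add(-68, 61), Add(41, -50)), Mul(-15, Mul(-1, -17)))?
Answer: -192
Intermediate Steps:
Add(Mul(Add(-68, 61), Add(41, -50)), Mul(-15, Mul(-1, -17))) = Add(Mul(-7, -9), Mul(-15, 17)) = Add(63, -255) = -192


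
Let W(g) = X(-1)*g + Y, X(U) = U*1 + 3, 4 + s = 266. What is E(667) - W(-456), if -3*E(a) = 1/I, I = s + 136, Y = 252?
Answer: 788039/1194 ≈ 660.00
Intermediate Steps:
s = 262 (s = -4 + 266 = 262)
X(U) = 3 + U (X(U) = U + 3 = 3 + U)
I = 398 (I = 262 + 136 = 398)
E(a) = -1/1194 (E(a) = -⅓/398 = -⅓*1/398 = -1/1194)
W(g) = 252 + 2*g (W(g) = (3 - 1)*g + 252 = 2*g + 252 = 252 + 2*g)
E(667) - W(-456) = -1/1194 - (252 + 2*(-456)) = -1/1194 - (252 - 912) = -1/1194 - 1*(-660) = -1/1194 + 660 = 788039/1194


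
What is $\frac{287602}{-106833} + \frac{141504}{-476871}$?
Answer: $- \frac{50755450058}{16981853181} \approx -2.9888$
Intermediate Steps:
$\frac{287602}{-106833} + \frac{141504}{-476871} = 287602 \left(- \frac{1}{106833}\right) + 141504 \left(- \frac{1}{476871}\right) = - \frac{287602}{106833} - \frac{47168}{158957} = - \frac{50755450058}{16981853181}$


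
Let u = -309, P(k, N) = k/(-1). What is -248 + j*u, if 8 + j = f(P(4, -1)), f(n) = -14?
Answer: 6550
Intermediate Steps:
P(k, N) = -k (P(k, N) = k*(-1) = -k)
j = -22 (j = -8 - 14 = -22)
-248 + j*u = -248 - 22*(-309) = -248 + 6798 = 6550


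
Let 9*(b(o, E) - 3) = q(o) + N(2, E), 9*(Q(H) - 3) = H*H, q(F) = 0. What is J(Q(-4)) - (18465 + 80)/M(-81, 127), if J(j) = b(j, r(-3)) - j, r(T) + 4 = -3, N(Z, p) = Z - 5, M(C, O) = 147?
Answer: -56566/441 ≈ -128.27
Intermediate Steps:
Q(H) = 3 + H²/9 (Q(H) = 3 + (H*H)/9 = 3 + H²/9)
N(Z, p) = -5 + Z
r(T) = -7 (r(T) = -4 - 3 = -7)
b(o, E) = 8/3 (b(o, E) = 3 + (0 + (-5 + 2))/9 = 3 + (0 - 3)/9 = 3 + (⅑)*(-3) = 3 - ⅓ = 8/3)
J(j) = 8/3 - j
J(Q(-4)) - (18465 + 80)/M(-81, 127) = (8/3 - (3 + (⅑)*(-4)²)) - (18465 + 80)/147 = (8/3 - (3 + (⅑)*16)) - 18545/147 = (8/3 - (3 + 16/9)) - 1*18545/147 = (8/3 - 1*43/9) - 18545/147 = (8/3 - 43/9) - 18545/147 = -19/9 - 18545/147 = -56566/441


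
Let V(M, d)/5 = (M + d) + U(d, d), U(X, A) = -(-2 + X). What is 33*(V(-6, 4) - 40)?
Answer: -1980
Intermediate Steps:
U(X, A) = 2 - X
V(M, d) = 10 + 5*M (V(M, d) = 5*((M + d) + (2 - d)) = 5*(2 + M) = 10 + 5*M)
33*(V(-6, 4) - 40) = 33*((10 + 5*(-6)) - 40) = 33*((10 - 30) - 40) = 33*(-20 - 40) = 33*(-60) = -1980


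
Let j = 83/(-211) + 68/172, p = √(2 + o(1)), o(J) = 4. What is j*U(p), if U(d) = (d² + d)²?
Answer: 756/9073 + 216*√6/9073 ≈ 0.14164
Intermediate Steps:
p = √6 (p = √(2 + 4) = √6 ≈ 2.4495)
U(d) = (d + d²)²
j = 18/9073 (j = 83*(-1/211) + 68*(1/172) = -83/211 + 17/43 = 18/9073 ≈ 0.0019839)
j*U(p) = 18*((√6)²*(1 + √6)²)/9073 = 18*(6*(1 + √6)²)/9073 = 108*(1 + √6)²/9073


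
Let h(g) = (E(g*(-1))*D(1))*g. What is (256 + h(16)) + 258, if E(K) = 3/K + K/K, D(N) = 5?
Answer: 579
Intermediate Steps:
E(K) = 1 + 3/K (E(K) = 3/K + 1 = 1 + 3/K)
h(g) = -15 + 5*g (h(g) = (((3 + g*(-1))/((g*(-1))))*5)*g = (((3 - g)/((-g)))*5)*g = (((-1/g)*(3 - g))*5)*g = (-(3 - g)/g*5)*g = (-5*(3 - g)/g)*g = -15 + 5*g)
(256 + h(16)) + 258 = (256 + (-15 + 5*16)) + 258 = (256 + (-15 + 80)) + 258 = (256 + 65) + 258 = 321 + 258 = 579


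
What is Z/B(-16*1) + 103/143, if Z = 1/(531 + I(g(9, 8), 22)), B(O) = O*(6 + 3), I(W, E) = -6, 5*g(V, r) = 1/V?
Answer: 7786657/10810800 ≈ 0.72027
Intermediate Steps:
g(V, r) = 1/(5*V)
B(O) = 9*O (B(O) = O*9 = 9*O)
Z = 1/525 (Z = 1/(531 - 6) = 1/525 ≈ 0.0019048)
Z/B(-16*1) + 103/143 = 1/(525*((9*(-16*1)))) + 103/143 = 1/(525*((9*(-16)))) + 103*(1/143) = (1/525)/(-144) + 103/143 = (1/525)*(-1/144) + 103/143 = -1/75600 + 103/143 = 7786657/10810800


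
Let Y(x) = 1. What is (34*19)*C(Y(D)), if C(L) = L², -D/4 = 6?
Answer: 646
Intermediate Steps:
D = -24 (D = -4*6 = -24)
(34*19)*C(Y(D)) = (34*19)*1² = 646*1 = 646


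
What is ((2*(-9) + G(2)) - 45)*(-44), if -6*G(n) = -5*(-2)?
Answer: 8536/3 ≈ 2845.3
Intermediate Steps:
G(n) = -5/3 (G(n) = -(-5)*(-2)/6 = -⅙*10 = -5/3)
((2*(-9) + G(2)) - 45)*(-44) = ((2*(-9) - 5/3) - 45)*(-44) = ((-18 - 5/3) - 45)*(-44) = (-59/3 - 45)*(-44) = -194/3*(-44) = 8536/3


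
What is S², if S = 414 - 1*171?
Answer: 59049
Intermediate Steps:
S = 243 (S = 414 - 171 = 243)
S² = 243² = 59049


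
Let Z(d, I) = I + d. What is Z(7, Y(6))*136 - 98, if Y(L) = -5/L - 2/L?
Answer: 2086/3 ≈ 695.33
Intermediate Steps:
Y(L) = -7/L
Z(7, Y(6))*136 - 98 = (-7/6 + 7)*136 - 98 = (35/6)*136 - 98 = 2380/3 - 98 = 2086/3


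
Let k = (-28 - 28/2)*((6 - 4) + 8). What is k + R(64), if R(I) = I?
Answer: -356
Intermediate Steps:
k = -420 (k = (-28 - 28*1/2)*(2 + 8) = (-28 - 14)*10 = -42*10 = -420)
k + R(64) = -420 + 64 = -356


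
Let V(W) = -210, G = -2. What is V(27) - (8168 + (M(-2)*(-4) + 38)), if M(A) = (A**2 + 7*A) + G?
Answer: -8464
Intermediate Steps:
M(A) = -2 + A**2 + 7*A (M(A) = (A**2 + 7*A) - 2 = -2 + A**2 + 7*A)
V(27) - (8168 + (M(-2)*(-4) + 38)) = -210 - (8168 + ((-2 + (-2)**2 + 7*(-2))*(-4) + 38)) = -210 - (8168 + ((-2 + 4 - 14)*(-4) + 38)) = -210 - (8168 + (-12*(-4) + 38)) = -210 - (8168 + (48 + 38)) = -210 - (8168 + 86) = -210 - 1*8254 = -210 - 8254 = -8464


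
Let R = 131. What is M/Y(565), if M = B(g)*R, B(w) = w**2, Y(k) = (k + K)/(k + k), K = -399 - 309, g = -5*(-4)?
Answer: -59212000/143 ≈ -4.1407e+5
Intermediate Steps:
g = 20
K = -708
Y(k) = (-708 + k)/(2*k) (Y(k) = (k - 708)/(k + k) = (-708 + k)/((2*k)) = (-708 + k)*(1/(2*k)) = (-708 + k)/(2*k))
M = 52400 (M = 20**2*131 = 400*131 = 52400)
M/Y(565) = 52400/(((1/2)*(-708 + 565)/565)) = 52400/(((1/2)*(1/565)*(-143))) = 52400/(-143/1130) = 52400*(-1130/143) = -59212000/143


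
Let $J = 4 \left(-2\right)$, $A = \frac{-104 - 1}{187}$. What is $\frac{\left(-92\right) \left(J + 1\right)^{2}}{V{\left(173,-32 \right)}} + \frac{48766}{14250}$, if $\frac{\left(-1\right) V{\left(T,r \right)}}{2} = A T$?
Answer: $- \frac{8127797}{410875} \approx -19.782$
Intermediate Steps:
$A = - \frac{105}{187}$ ($A = \left(-105\right) \frac{1}{187} = - \frac{105}{187} \approx -0.5615$)
$J = -8$
$V{\left(T,r \right)} = \frac{210 T}{187}$ ($V{\left(T,r \right)} = - 2 \left(- \frac{105 T}{187}\right) = \frac{210 T}{187}$)
$\frac{\left(-92\right) \left(J + 1\right)^{2}}{V{\left(173,-32 \right)}} + \frac{48766}{14250} = \frac{\left(-92\right) \left(-8 + 1\right)^{2}}{\frac{210}{187} \cdot 173} + \frac{48766}{14250} = \frac{\left(-92\right) \left(-7\right)^{2}}{\frac{36330}{187}} + 48766 \cdot \frac{1}{14250} = \left(-92\right) 49 \cdot \frac{187}{36330} + \frac{24383}{7125} = \left(-4508\right) \frac{187}{36330} + \frac{24383}{7125} = - \frac{60214}{2595} + \frac{24383}{7125} = - \frac{8127797}{410875}$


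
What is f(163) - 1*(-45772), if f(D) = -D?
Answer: 45609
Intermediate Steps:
f(163) - 1*(-45772) = -1*163 - 1*(-45772) = -163 + 45772 = 45609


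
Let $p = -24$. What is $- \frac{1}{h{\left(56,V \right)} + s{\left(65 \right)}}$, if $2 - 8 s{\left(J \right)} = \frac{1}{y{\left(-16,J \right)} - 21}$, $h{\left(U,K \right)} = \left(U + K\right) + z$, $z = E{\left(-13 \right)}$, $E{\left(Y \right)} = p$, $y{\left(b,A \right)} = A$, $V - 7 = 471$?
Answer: $- \frac{352}{179607} \approx -0.0019598$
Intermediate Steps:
$V = 478$ ($V = 7 + 471 = 478$)
$E{\left(Y \right)} = -24$
$z = -24$
$h{\left(U,K \right)} = -24 + K + U$ ($h{\left(U,K \right)} = \left(U + K\right) - 24 = \left(K + U\right) - 24 = -24 + K + U$)
$s{\left(J \right)} = \frac{1}{4} - \frac{1}{8 \left(-21 + J\right)}$ ($s{\left(J \right)} = \frac{1}{4} - \frac{1}{8 \left(J - 21\right)} = \frac{1}{4} - \frac{1}{8 \left(-21 + J\right)}$)
$- \frac{1}{h{\left(56,V \right)} + s{\left(65 \right)}} = - \frac{1}{\left(-24 + 478 + 56\right) + \frac{-43 + 2 \cdot 65}{8 \left(-21 + 65\right)}} = - \frac{1}{510 + \frac{-43 + 130}{8 \cdot 44}} = - \frac{1}{510 + \frac{1}{8} \cdot \frac{1}{44} \cdot 87} = - \frac{1}{510 + \frac{87}{352}} = - \frac{1}{\frac{179607}{352}} = \left(-1\right) \frac{352}{179607} = - \frac{352}{179607}$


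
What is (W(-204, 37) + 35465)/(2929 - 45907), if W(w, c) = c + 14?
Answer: -1366/1653 ≈ -0.82638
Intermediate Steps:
W(w, c) = 14 + c
(W(-204, 37) + 35465)/(2929 - 45907) = ((14 + 37) + 35465)/(2929 - 45907) = (51 + 35465)/(-42978) = 35516*(-1/42978) = -1366/1653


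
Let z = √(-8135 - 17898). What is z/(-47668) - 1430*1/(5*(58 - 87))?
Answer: 286/29 - I*√26033/47668 ≈ 9.8621 - 0.0033848*I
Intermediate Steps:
z = I*√26033 (z = √(-26033) = I*√26033 ≈ 161.35*I)
z/(-47668) - 1430*1/(5*(58 - 87)) = (I*√26033)/(-47668) - 1430*1/(5*(58 - 87)) = (I*√26033)*(-1/47668) - 1430/(5*(-29)) = -I*√26033/47668 - 1430/(-145) = -I*√26033/47668 - 1430*(-1/145) = -I*√26033/47668 + 286/29 = 286/29 - I*√26033/47668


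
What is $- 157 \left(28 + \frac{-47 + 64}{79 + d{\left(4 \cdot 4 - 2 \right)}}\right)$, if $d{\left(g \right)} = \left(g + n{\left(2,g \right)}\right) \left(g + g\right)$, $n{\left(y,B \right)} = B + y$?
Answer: $- \frac{4042593}{919} \approx -4398.9$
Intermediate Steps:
$d{\left(g \right)} = 2 g \left(2 + 2 g\right)$ ($d{\left(g \right)} = \left(g + \left(g + 2\right)\right) \left(g + g\right) = \left(g + \left(2 + g\right)\right) 2 g = \left(2 + 2 g\right) 2 g = 2 g \left(2 + 2 g\right)$)
$- 157 \left(28 + \frac{-47 + 64}{79 + d{\left(4 \cdot 4 - 2 \right)}}\right) = - 157 \left(28 + \frac{-47 + 64}{79 + 4 \left(4 \cdot 4 - 2\right) \left(1 + \left(4 \cdot 4 - 2\right)\right)}\right) = - 157 \left(28 + \frac{17}{79 + 4 \left(16 - 2\right) \left(1 + \left(16 - 2\right)\right)}\right) = - 157 \left(28 + \frac{17}{79 + 4 \cdot 14 \left(1 + 14\right)}\right) = - 157 \left(28 + \frac{17}{79 + 4 \cdot 14 \cdot 15}\right) = - 157 \left(28 + \frac{17}{79 + 840}\right) = - 157 \left(28 + \frac{17}{919}\right) = \left(-157\right) \frac{25749}{919} = - \frac{4042593}{919}$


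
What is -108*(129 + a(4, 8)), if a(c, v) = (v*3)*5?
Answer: -26892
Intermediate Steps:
a(c, v) = 15*v (a(c, v) = (3*v)*5 = 15*v)
-108*(129 + a(4, 8)) = -108*(129 + 15*8) = -108*(129 + 120) = -108*249 = -26892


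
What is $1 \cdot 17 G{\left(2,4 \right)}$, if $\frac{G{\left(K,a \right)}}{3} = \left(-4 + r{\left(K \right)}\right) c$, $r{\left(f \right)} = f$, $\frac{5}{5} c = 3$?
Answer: $-306$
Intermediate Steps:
$c = 3$
$G{\left(K,a \right)} = -36 + 9 K$ ($G{\left(K,a \right)} = 3 \left(-4 + K\right) 3 = 3 \left(-12 + 3 K\right) = -36 + 9 K$)
$1 \cdot 17 G{\left(2,4 \right)} = 1 \cdot 17 \left(-36 + 9 \cdot 2\right) = 17 \left(-36 + 18\right) = 17 \left(-18\right) = -306$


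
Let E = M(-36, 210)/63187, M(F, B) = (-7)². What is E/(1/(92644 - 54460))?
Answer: 1871016/63187 ≈ 29.611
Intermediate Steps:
M(F, B) = 49
E = 49/63187 ≈ 0.00077548
E/(1/(92644 - 54460)) = 49/(63187*(1/(92644 - 54460))) = 49/(63187*(1/38184)) = (49/63187)*38184 = 1871016/63187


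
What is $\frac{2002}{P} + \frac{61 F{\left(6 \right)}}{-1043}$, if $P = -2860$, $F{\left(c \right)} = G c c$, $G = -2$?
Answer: $\frac{36619}{10430} \approx 3.5109$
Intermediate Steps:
$F{\left(c \right)} = - 2 c^{2}$ ($F{\left(c \right)} = - 2 c c = - 2 c^{2}$)
$\frac{2002}{P} + \frac{61 F{\left(6 \right)}}{-1043} = \frac{2002}{-2860} + \frac{61 \left(- 2 \cdot 6^{2}\right)}{-1043} = 2002 \left(- \frac{1}{2860}\right) + 61 \left(\left(-2\right) 36\right) \left(- \frac{1}{1043}\right) = - \frac{7}{10} + 61 \left(-72\right) \left(- \frac{1}{1043}\right) = - \frac{7}{10} - - \frac{4392}{1043} = - \frac{7}{10} + \frac{4392}{1043} = \frac{36619}{10430}$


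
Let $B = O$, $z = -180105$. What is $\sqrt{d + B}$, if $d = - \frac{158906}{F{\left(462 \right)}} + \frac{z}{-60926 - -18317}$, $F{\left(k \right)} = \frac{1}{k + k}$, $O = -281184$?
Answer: $\frac{i \sqrt{29675860809181447}}{14203} \approx 12129.0 i$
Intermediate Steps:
$B = -281184$
$F{\left(k \right)} = \frac{1}{2 k}$
$d = - \frac{2085414272197}{14203}$ ($d = - \frac{158906}{\frac{1}{2} \cdot \frac{1}{462}} - \frac{180105}{-60926 - -18317} = - \frac{158906}{\frac{1}{2} \cdot \frac{1}{462}} - \frac{180105}{-60926 + 18317} = - 158906 \frac{1}{\frac{1}{924}} - \frac{180105}{-42609} = \left(-158906\right) 924 - - \frac{60035}{14203} = -146829144 + \frac{60035}{14203} = - \frac{2085414272197}{14203} \approx -1.4683 \cdot 10^{8}$)
$\sqrt{d + B} = \sqrt{- \frac{2085414272197}{14203} - 281184} = \sqrt{- \frac{2089407928549}{14203}} = \frac{i \sqrt{29675860809181447}}{14203}$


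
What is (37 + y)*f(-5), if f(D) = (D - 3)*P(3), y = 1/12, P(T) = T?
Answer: -890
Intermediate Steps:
y = 1/12 ≈ 0.083333
f(D) = -9 + 3*D (f(D) = (D - 3)*3 = (-3 + D)*3 = -9 + 3*D)
(37 + y)*f(-5) = (37 + 1/12)*(-9 + 3*(-5)) = 445*(-9 - 15)/12 = (445/12)*(-24) = -890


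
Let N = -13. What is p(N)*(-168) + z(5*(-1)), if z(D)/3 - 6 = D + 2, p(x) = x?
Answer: 2193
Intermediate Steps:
z(D) = 24 + 3*D (z(D) = 18 + 3*(D + 2) = 18 + 3*(2 + D) = 18 + (6 + 3*D) = 24 + 3*D)
p(N)*(-168) + z(5*(-1)) = -13*(-168) + (24 + 3*(5*(-1))) = 2184 + (24 + 3*(-5)) = 2184 + (24 - 15) = 2184 + 9 = 2193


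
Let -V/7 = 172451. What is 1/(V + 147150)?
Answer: -1/1060007 ≈ -9.4339e-7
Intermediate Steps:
V = -1207157 (V = -7*172451 = -1207157)
1/(V + 147150) = 1/(-1207157 + 147150) = 1/(-1060007) = -1/1060007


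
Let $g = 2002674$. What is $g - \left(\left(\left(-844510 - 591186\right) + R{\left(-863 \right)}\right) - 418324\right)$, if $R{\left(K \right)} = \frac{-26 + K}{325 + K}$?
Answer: $\frac{2074900483}{538} \approx 3.8567 \cdot 10^{6}$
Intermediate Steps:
$R{\left(K \right)} = \frac{-26 + K}{325 + K}$
$g - \left(\left(\left(-844510 - 591186\right) + R{\left(-863 \right)}\right) - 418324\right) = 2002674 - \left(\left(\left(-844510 - 591186\right) + \frac{-26 - 863}{325 - 863}\right) - 418324\right) = 2002674 - \left(\left(-1435696 + \frac{1}{-538} \left(-889\right)\right) - 418324\right) = 2002674 - \left(\left(-1435696 - - \frac{889}{538}\right) - 418324\right) = 2002674 - \left(\left(-1435696 + \frac{889}{538}\right) - 418324\right) = 2002674 - \left(- \frac{772403559}{538} - 418324\right) = 2002674 - - \frac{997461871}{538} = 2002674 + \frac{997461871}{538} = \frac{2074900483}{538}$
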